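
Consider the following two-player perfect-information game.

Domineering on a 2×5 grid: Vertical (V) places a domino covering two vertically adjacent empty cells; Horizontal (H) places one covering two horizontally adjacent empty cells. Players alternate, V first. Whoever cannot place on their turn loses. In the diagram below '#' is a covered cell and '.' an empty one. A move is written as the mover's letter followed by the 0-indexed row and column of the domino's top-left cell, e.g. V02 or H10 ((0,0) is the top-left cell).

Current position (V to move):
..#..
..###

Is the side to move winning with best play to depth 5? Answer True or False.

p1 V@[..#../..###]: V00[#.#../#.###]+1* V01[.##../.####]+1
p2 H@[#.#../#.###]: H03[#.###/#.###]-1*
p3 V@[#.###/#.###]: V01[#####/#####]+1*
p4 H@[#####/#####] terminal -1; root [..#../..###] d5

V winning at [..#../..###]: True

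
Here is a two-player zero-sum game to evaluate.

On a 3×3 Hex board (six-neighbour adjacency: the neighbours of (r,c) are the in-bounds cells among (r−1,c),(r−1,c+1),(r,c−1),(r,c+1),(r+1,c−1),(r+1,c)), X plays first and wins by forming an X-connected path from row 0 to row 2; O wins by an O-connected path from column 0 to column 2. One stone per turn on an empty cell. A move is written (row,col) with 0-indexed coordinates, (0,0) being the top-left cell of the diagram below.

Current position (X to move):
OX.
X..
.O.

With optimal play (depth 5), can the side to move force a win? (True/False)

X winning at [OX./X../.O.]: True

[OX./X../.O.] X move#1: (0,2):-1/OXX/X../.O., (1,1):-1/OX./XX./.O., (1,2):+1/OX./X.X/.O.*, (2,0):+1/OX./X../XO., (2,2):+1/OX./X../.OX
[OX./X.X/.O.] O move#2: (0,2):-1/OXO/X.X/.O.*, (1,1):-1/OX./XOX/.O., (2,0):-1/OX./X.X/OO., (2,2):-1/OX./X.X/.OO
[OXO/X.X/.O.] X move#3: (1,1):+1/OXO/XXX/.O.*, (2,0):+1/OXO/X.X/XO., (2,2):+1/OXO/X.X/.OX
[OXO/XXX/.O.] O move#4: (2,0):-1/OXO/XXX/OO.*, (2,2):-1/OXO/XXX/.OO
[OXO/XXX/OO.] X move#5: (2,2):+1/OXO/XXX/OOX*
[OXO/XXX/OOX] end (terminal -1, O#6); searched OX./X../.O. to 5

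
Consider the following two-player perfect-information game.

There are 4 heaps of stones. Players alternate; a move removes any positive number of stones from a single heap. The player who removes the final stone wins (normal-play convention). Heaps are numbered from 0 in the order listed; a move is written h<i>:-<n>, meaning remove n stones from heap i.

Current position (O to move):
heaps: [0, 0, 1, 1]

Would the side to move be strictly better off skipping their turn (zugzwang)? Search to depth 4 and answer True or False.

zugzwang((0,0,1,1), O) = True

p1 O@[(0,0,1,1)]: h2:-1[(0,0,0,1)]-1* h3:-1[(0,0,1,0)]-1
p2 X@[(0,0,0,1)]: h3:-1[(0,0,0,0)]+1*
p3 O@[(0,0,0,0)] terminal -1; root [(0,0,1,1)] d4
if O skipped the turn, X would face:
~ p1 X@[(0,0,1,1)]: h2:-1[(0,0,0,1)]-1* h3:-1[(0,0,1,0)]-1
~ p2 O@[(0,0,0,1)]: h3:-1[(0,0,0,0)]+1*
~ p3 X@[(0,0,0,0)] terminal -1; root [(0,0,1,1)] d4
compare (O): move=-1 vs pass=+1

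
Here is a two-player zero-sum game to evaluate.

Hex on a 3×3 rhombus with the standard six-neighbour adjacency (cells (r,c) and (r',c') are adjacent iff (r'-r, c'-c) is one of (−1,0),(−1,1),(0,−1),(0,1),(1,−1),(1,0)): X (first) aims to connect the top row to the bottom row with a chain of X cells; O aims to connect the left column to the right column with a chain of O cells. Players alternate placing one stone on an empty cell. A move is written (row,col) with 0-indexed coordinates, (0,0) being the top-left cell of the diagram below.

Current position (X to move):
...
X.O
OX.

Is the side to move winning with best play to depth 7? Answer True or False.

X winning at [.../X.O/OX.]: True

p1 X@[.../X.O/OX.]: (0,0)[X../X.O/OX.]-1 (0,1)[.X./X.O/OX.]-1 (0,2)[..X/X.O/OX.]-1 (1,1)[.../XXO/OX.]+1* (2,2)[.../X.O/OXX]-1
p2 O@[.../XXO/OX.]: (0,0)[O../XXO/OX.]-1* (0,1)[.O./XXO/OX.]-1 (0,2)[..O/XXO/OX.]-1 (2,2)[.../XXO/OXO]-1
p3 X@[O../XXO/OX.]: (0,1)[OX./XXO/OX.]+1* (0,2)[O.X/XXO/OX.]+1 (2,2)[O../XXO/OXX]+1
p4 O@[OX./XXO/OX.] terminal -1; root [.../X.O/OX.] d7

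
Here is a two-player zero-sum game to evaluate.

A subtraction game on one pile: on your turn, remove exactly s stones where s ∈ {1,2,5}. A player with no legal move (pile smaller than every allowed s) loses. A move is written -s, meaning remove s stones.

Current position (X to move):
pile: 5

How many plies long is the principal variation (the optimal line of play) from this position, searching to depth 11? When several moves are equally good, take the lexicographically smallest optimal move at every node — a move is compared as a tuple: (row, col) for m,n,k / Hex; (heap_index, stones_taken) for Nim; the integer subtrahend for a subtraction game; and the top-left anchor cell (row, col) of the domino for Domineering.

ply 1, X at 5 | -1=-1→4; -2=+1→3*; -5=+1→0
ply 2, O at 3 | -1=-1→2*; -2=-1→1
ply 3, X at 2 | -1=-1→1; -2=+1→0*
ply 4: 0 is terminal -1 (O); from 5 depth 11

PV length from [5]: 3 plies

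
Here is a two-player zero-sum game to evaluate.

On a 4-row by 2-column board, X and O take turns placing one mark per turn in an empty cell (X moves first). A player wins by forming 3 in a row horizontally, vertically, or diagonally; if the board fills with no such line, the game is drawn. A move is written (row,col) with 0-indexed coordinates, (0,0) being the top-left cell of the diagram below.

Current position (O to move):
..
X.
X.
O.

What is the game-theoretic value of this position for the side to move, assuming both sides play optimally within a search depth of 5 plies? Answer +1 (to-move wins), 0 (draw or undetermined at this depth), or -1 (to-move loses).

value(../X./X./O., O) = 0

[../X./X./O.] O move#1: (0,0):+0/O./X./X./O.*, (0,1):-1/.O/X./X./O., (1,1):-1/../XO/X./O., (2,1):-1/../X./XO/O., (3,1):-1/../X./X./OO
[O./X./X./O.] X move#2: (0,1):+0/OX/X./X./O.*, (1,1):+0/O./XX/X./O., (2,1):+0/O./X./XX/O., (3,1):+0/O./X./X./OX
[OX/X./X./O.] O move#3: (1,1):+0/OX/XO/X./O.*, (2,1):+0/OX/X./XO/O., (3,1):+0/OX/X./X./OO
[OX/XO/X./O.] X move#4: (2,1):+0/OX/XO/XX/O.*, (3,1):+0/OX/XO/X./OX
[OX/XO/XX/O.] O move#5: (3,1):+0/OX/XO/XX/OO*
[OX/XO/XX/OO] end (terminal +0, X#6); searched ../X./X./O. to 5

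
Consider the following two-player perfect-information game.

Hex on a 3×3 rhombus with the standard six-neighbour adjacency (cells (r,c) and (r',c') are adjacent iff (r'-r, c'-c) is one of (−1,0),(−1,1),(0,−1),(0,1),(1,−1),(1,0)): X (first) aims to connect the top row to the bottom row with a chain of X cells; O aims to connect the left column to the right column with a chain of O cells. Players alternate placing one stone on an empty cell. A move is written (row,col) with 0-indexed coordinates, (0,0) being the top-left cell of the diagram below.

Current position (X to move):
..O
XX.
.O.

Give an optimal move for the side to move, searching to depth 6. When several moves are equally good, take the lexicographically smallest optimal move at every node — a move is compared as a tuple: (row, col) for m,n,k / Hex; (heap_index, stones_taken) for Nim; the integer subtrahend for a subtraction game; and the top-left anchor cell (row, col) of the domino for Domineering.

X's best at [..O/XX./.O.]: (1,2)

[..O/XX./.O.] X move#1: (0,0):-1/X.O/XX./.O., (0,1):-1/.XO/XX./.O., (1,2):+1/..O/XXX/.O.*, (2,0):+1/..O/XX./XO., (2,2):+1/..O/XX./.OX
[..O/XXX/.O.] O move#2: (0,0):-1/O.O/XXX/.O.*, (0,1):-1/.OO/XXX/.O., (2,0):-1/..O/XXX/OO., (2,2):-1/..O/XXX/.OO
[O.O/XXX/.O.] X move#3: (0,1):+1/OXO/XXX/.O.*, (2,0):-1/O.O/XXX/XO., (2,2):-1/O.O/XXX/.OX
[OXO/XXX/.O.] O move#4: (2,0):-1/OXO/XXX/OO.*, (2,2):-1/OXO/XXX/.OO
[OXO/XXX/OO.] X move#5: (2,2):+1/OXO/XXX/OOX*
[OXO/XXX/OOX] end (terminal -1, O#6); searched ..O/XX./.O. to 6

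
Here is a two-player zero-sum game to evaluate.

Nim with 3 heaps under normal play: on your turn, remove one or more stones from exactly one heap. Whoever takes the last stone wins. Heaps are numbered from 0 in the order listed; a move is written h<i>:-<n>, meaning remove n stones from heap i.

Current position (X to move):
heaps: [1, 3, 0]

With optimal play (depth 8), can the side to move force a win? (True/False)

X winning at [(1,3,0)]: True

[(1,3,0)] X move#1: h0:-1:-1/(0,3,0), h1:-1:-1/(1,2,0), h1:-2:+1/(1,1,0)*, h1:-3:-1/(1,0,0)
[(1,1,0)] O move#2: h0:-1:-1/(0,1,0)*, h1:-1:-1/(1,0,0)
[(0,1,0)] X move#3: h1:-1:+1/(0,0,0)*
[(0,0,0)] end (terminal -1, O#4); searched (1,3,0) to 8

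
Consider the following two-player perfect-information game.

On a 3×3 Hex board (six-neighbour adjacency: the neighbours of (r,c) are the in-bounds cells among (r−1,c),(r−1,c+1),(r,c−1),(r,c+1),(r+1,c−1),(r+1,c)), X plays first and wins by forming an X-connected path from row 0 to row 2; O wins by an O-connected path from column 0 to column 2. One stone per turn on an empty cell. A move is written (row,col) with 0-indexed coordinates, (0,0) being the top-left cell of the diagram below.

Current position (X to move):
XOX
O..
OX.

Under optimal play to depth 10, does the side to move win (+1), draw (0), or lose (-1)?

ply 1, X at XOX/O../OX. | (1,1)=+1→XOX/OX./OX.*; (1,2)=+1→XOX/O.X/OX.; (2,2)=+1→XOX/O../OXX
ply 2: XOX/OX./OX. is terminal -1 (O); from XOX/O../OX. depth 10

value(XOX/O../OX., X) = +1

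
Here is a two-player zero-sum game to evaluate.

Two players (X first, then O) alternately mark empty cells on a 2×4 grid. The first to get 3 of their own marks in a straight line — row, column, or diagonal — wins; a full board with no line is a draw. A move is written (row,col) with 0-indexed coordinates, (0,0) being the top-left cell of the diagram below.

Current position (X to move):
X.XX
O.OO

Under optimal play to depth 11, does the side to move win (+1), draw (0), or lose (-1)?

[X.XX/O.OO] X move#1: (0,1):+1/XXXX/O.OO*, (1,1):+0/X.XX/OXOO
[XXXX/O.OO] end (terminal -1, O#2); searched X.XX/O.OO to 11

value(X.XX/O.OO, X) = +1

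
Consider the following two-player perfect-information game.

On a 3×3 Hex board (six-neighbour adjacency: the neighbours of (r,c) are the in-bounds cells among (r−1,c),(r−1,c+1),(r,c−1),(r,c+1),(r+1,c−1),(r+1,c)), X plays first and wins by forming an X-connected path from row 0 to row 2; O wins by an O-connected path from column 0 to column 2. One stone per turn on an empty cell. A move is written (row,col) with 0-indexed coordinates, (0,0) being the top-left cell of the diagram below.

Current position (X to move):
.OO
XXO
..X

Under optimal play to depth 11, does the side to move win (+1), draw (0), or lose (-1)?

p1 X@[.OO/XXO/..X]: (0,0)[XOO/XXO/..X]+1* (2,0)[.OO/XXO/X.X]-1 (2,1)[.OO/XXO/.XX]-1
p2 O@[XOO/XXO/..X]: (2,0)[XOO/XXO/O.X]-1* (2,1)[XOO/XXO/.OX]-1
p3 X@[XOO/XXO/O.X]: (2,1)[XOO/XXO/OXX]+1*
p4 O@[XOO/XXO/OXX] terminal -1; root [.OO/XXO/..X] d11

value(.OO/XXO/..X, X) = +1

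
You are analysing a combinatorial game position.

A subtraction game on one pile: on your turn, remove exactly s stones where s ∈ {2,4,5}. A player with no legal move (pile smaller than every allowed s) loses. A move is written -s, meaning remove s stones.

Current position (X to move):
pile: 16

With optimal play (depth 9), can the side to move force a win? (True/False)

ply 1, X at 16 | -2=+1→14*; -4=-1→12; -5=-1→11
ply 2, O at 14 | -2=-1→12*; -4=-1→10; -5=-1→9
ply 3, X at 12 | -2=-1→10; -4=+1→8*; -5=+1→7
ply 4, O at 8 | -2=-1→6*; -4=-1→4; -5=-1→3
ply 5, X at 6 | -2=-1→4; -4=-1→2; -5=+1→1*
ply 6: 1 is terminal -1 (O); from 16 depth 9

X winning at [16]: True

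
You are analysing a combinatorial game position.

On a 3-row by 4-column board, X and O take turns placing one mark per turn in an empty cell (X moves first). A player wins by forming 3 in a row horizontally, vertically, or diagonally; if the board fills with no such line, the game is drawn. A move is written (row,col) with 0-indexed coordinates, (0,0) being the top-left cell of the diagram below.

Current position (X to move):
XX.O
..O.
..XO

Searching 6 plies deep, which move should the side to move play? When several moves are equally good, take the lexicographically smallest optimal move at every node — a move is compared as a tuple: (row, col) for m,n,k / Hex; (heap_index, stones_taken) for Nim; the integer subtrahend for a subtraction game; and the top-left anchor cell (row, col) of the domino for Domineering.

X's best at [XX.O/..O./..XO]: (0,2)

p1 X@[XX.O/..O./..XO]: (0,2)[XXXO/..O./..XO]+1* (1,0)[XX.O/X.O./..XO]-1 (1,1)[XX.O/.XO./..XO]+1 (1,3)[XX.O/..OX/..XO]-1 (2,0)[XX.O/..O./X.XO]-1 (2,1)[XX.O/..O./.XXO]-1
p2 O@[XXXO/..O./..XO] terminal -1; root [XX.O/..O./..XO] d6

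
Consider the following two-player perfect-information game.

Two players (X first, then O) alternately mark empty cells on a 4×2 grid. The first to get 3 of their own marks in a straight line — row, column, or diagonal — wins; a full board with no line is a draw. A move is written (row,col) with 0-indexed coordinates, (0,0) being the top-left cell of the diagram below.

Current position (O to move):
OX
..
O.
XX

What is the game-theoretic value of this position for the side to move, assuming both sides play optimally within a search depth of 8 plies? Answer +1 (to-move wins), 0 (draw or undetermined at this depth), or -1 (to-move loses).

value(OX/../O./XX, O) = +1

[OX/../O./XX] O move#1: (1,0):+1/OX/O./O./XX*, (1,1):+0/OX/.O/O./XX, (2,1):+0/OX/../OO/XX
[OX/O./O./XX] end (terminal -1, X#2); searched OX/../O./XX to 8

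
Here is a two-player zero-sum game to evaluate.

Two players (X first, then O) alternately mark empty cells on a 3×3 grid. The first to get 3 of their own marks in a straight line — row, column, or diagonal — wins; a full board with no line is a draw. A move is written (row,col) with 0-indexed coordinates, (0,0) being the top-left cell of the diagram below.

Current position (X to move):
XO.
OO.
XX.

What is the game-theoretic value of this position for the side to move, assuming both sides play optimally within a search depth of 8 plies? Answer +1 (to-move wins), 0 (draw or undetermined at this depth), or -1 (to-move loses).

value(XO./OO./XX., X) = +1

[XO./OO./XX.] X move#1: (0,2):-1/XOX/OO./XX., (1,2):+0/XO./OOX/XX., (2,2):+1/XO./OO./XXX*
[XO./OO./XXX] end (terminal -1, O#2); searched XO./OO./XX. to 8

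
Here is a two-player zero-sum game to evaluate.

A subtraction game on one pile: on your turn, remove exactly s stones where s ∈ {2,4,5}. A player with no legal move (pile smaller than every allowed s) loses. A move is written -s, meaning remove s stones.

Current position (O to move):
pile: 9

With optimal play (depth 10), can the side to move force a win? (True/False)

O winning at [9]: True

ply 1, O at 9 | -2=+1→7*; -4=-1→5; -5=-1→4
ply 2, X at 7 | -2=-1→5*; -4=-1→3; -5=-1→2
ply 3, O at 5 | -2=-1→3; -4=+1→1*; -5=+1→0
ply 4: 1 is terminal -1 (X); from 9 depth 10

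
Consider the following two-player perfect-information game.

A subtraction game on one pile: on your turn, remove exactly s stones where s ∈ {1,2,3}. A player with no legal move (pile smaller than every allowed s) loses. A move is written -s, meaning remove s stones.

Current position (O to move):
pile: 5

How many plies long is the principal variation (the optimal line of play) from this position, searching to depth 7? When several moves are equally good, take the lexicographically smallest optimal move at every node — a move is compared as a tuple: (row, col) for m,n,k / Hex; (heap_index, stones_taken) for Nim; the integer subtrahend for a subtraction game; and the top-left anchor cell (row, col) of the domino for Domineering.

PV length from [5]: 3 plies

p1 O@[5]: -1[4]+1* -2[3]-1 -3[2]-1
p2 X@[4]: -1[3]-1* -2[2]-1 -3[1]-1
p3 O@[3]: -1[2]-1 -2[1]-1 -3[0]+1*
p4 X@[0] terminal -1; root [5] d7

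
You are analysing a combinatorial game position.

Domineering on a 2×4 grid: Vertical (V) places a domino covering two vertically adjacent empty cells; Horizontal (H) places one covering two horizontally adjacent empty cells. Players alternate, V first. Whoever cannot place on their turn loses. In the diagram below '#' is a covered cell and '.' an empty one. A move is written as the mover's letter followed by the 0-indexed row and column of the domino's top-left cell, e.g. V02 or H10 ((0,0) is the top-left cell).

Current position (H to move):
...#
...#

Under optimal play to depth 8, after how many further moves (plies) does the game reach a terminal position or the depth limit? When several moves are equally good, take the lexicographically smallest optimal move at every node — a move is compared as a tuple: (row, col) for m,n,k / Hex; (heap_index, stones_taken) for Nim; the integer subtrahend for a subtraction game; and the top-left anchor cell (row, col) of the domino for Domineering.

[...#/...#] H move#1: H00:+1/##.#/...#*, H01:+1/.###/...#, H10:+1/...#/##.#, H11:+1/...#/.###
[##.#/...#] V move#2: V02:-1/####/..##*
[####/..##] H move#3: H10:+1/####/####*
[####/####] end (terminal -1, V#4); searched ...#/...# to 8

PV length from [...#/...#]: 3 plies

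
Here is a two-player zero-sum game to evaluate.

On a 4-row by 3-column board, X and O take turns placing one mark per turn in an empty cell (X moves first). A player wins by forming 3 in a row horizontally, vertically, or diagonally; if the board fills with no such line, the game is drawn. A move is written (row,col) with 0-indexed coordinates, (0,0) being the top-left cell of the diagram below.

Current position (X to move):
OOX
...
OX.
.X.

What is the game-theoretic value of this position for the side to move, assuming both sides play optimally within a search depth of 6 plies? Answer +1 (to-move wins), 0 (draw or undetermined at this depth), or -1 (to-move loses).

value(OOX/.../OX./.X., X) = +1

p1 X@[OOX/.../OX./.X.]: (1,0)[OOX/X../OX./.X.]+1* (1,1)[OOX/.X./OX./.X.]+1 (1,2)[OOX/..X/OX./.X.]-1 (2,2)[OOX/.../OXX/.X.]-1 (3,0)[OOX/.../OX./XX.]-1 (3,2)[OOX/.../OX./.XX]-1
p2 O@[OOX/X../OX./.X.]: (1,1)[OOX/XO./OX./.X.]-1* (1,2)[OOX/X.O/OX./.X.]-1 (2,2)[OOX/X../OXO/.X.]-1 (3,0)[OOX/X../OX./OX.]-1 (3,2)[OOX/X../OX./.XO]-1
p3 X@[OOX/XO./OX./.X.]: (1,2)[OOX/XOX/OX./.X.]-1 (2,2)[OOX/XO./OXX/.X.]+1* (3,0)[OOX/XO./OX./XX.]-1 (3,2)[OOX/XO./OX./.XX]+1
p4 O@[OOX/XO./OXX/.X.]: (1,2)[OOX/XOO/OXX/.X.]-1* (3,0)[OOX/XO./OXX/OX.]-1 (3,2)[OOX/XO./OXX/.XO]-1
p5 X@[OOX/XOO/OXX/.X.]: (3,0)[OOX/XOO/OXX/XX.]+0 (3,2)[OOX/XOO/OXX/.XX]+1*
p6 O@[OOX/XOO/OXX/.XX] terminal -1; root [OOX/.../OX./.X.] d6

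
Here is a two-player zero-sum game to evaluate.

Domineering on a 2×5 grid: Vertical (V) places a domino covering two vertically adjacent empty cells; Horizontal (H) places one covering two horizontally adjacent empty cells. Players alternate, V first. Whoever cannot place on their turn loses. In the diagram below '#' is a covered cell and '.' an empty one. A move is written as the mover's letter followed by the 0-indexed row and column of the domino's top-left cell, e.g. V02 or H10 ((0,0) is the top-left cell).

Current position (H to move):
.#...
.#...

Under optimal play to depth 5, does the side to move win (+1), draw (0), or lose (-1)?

[.#.../.#...] H move#1: H02:-1/.###./.#...*, H03:-1/.#.##/.#..., H12:-1/.#.../.###., H13:-1/.#.../.#.##
[.###./.#...] V move#2: V00:-1/####./##..., V04:+1/.####/.#..#*
[.####/.#..#] H move#3: H12:-1/.####/.####*
[.####/.####] V move#4: V00:+1/#####/#####*
[#####/#####] end (terminal -1, H#5); searched .#.../.#... to 5

value(.#.../.#..., H) = -1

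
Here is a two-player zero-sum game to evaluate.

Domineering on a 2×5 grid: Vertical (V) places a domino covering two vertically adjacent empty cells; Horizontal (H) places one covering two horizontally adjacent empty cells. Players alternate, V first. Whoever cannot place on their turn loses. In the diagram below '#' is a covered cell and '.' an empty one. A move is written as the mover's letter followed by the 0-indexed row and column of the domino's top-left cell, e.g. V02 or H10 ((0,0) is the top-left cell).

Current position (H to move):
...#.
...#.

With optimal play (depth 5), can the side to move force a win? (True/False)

H winning at [...#./...#.]: False

p1 H@[...#./...#.]: H00[##.#./...#.]-1* H01[.###./...#.]-1 H10[...#./##.#.]-1 H11[...#./.###.]-1
p2 V@[##.#./...#.]: V02[####./..##.]+1* V04[##.##/...##]-1
p3 H@[####./..##.]: H10[####./####.]-1*
p4 V@[####./####.]: V04[#####/#####]+1*
p5 H@[#####/#####] terminal -1; root [...#./...#.] d5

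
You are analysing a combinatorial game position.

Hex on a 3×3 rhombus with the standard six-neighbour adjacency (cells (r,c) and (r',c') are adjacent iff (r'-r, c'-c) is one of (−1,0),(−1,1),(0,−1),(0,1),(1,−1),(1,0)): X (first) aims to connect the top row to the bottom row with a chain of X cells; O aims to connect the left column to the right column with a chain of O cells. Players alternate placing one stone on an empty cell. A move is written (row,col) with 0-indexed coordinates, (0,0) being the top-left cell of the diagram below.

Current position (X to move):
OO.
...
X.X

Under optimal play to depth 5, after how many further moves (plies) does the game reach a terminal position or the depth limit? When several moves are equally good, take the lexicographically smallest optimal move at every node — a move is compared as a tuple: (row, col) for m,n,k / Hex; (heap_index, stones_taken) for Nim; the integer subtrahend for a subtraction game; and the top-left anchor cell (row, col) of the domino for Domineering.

p1 X@[OO./.../X.X]: (0,2)[OOX/.../X.X]+1* (1,0)[OO./X../X.X]-1 (1,1)[OO./.X./X.X]-1 (1,2)[OO./..X/X.X]-1 (2,1)[OO./.../XXX]-1
p2 O@[OOX/.../X.X]: (1,0)[OOX/O../X.X]-1* (1,1)[OOX/.O./X.X]-1 (1,2)[OOX/..O/X.X]-1 (2,1)[OOX/.../XOX]-1
p3 X@[OOX/O../X.X]: (1,1)[OOX/OX./X.X]+1* (1,2)[OOX/O.X/X.X]+1 (2,1)[OOX/O../XXX]+1
p4 O@[OOX/OX./X.X] terminal -1; root [OO./.../X.X] d5

PV length from [OO./.../X.X]: 3 plies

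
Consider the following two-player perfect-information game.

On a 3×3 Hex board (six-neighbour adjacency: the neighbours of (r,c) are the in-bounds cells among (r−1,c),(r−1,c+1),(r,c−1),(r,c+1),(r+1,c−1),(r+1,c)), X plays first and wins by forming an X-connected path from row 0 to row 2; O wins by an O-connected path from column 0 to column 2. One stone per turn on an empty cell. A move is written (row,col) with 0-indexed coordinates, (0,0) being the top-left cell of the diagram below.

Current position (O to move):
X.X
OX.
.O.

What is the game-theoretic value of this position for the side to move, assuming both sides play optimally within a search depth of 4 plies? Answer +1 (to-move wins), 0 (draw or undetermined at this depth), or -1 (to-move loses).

value(X.X/OX./.O., O) = +1

p1 O@[X.X/OX./.O.]: (0,1)[XOX/OX./.O.]-1 (1,2)[X.X/OXO/.O.]-1 (2,0)[X.X/OX./OO.]+1* (2,2)[X.X/OX./.OO]-1
p2 X@[X.X/OX./OO.]: (0,1)[XXX/OX./OO.]-1* (1,2)[X.X/OXX/OO.]-1 (2,2)[X.X/OX./OOX]-1
p3 O@[XXX/OX./OO.]: (1,2)[XXX/OXO/OO.]+1* (2,2)[XXX/OX./OOO]+1
p4 X@[XXX/OXO/OO.] terminal -1; root [X.X/OX./.O.] d4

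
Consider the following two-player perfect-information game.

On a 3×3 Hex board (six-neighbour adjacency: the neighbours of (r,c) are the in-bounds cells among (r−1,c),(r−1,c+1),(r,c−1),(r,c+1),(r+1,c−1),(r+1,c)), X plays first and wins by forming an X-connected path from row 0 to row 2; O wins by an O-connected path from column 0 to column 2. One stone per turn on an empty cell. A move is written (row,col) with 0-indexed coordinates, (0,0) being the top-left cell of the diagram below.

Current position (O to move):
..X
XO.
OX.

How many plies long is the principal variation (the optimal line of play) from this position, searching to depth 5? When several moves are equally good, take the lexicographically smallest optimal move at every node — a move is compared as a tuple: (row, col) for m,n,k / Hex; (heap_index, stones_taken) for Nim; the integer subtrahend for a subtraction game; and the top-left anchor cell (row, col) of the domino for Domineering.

PV length from [..X/XO./OX.]: 1 ply

p1 O@[..X/XO./OX.]: (0,0)[O.X/XO./OX.]-1 (0,1)[.OX/XO./OX.]-1 (1,2)[..X/XOO/OX.]+1* (2,2)[..X/XO./OXO]-1
p2 X@[..X/XOO/OX.] terminal -1; root [..X/XO./OX.] d5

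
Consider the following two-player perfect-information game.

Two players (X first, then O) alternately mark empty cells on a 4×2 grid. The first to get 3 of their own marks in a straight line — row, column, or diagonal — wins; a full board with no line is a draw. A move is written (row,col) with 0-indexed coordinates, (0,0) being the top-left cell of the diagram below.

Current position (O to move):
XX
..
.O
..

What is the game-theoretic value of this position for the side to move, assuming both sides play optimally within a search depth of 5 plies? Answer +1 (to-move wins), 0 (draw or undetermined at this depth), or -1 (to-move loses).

value(XX/../.O/.., O) = 0

ply 1, O at XX/../.O/.. | (1,0)=+0→XX/O./.O/..*; (1,1)=+0→XX/.O/.O/..; (2,0)=+0→XX/../OO/..; (3,0)=+0→XX/../.O/O.; (3,1)=+0→XX/../.O/.O
ply 2, X at XX/O./.O/.. | (1,1)=+0→XX/OX/.O/..*; (2,0)=+0→XX/O./XO/..; (3,0)=+0→XX/O./.O/X.; (3,1)=+0→XX/O./.O/.X
ply 3, O at XX/OX/.O/.. | (2,0)=+0→XX/OX/OO/..*; (3,0)=+0→XX/OX/.O/O.; (3,1)=+0→XX/OX/.O/.O
ply 4, X at XX/OX/OO/.. | (3,0)=+0→XX/OX/OO/X.*; (3,1)=-1→XX/OX/OO/.X
ply 5, O at XX/OX/OO/X. | (3,1)=+0→XX/OX/OO/XO*
ply 6: XX/OX/OO/XO is terminal +0 (X); from XX/../.O/.. depth 5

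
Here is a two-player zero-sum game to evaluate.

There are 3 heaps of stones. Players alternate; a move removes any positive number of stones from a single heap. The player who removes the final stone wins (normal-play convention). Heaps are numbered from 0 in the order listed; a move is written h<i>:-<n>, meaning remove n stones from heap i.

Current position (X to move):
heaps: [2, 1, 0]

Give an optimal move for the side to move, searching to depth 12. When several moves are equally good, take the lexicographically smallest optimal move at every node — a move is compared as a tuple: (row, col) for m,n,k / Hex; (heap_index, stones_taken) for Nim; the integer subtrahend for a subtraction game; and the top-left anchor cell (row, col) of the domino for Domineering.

X's best at [(2,1,0)]: h0:-1

[(2,1,0)] X move#1: h0:-1:+1/(1,1,0)*, h0:-2:-1/(0,1,0), h1:-1:-1/(2,0,0)
[(1,1,0)] O move#2: h0:-1:-1/(0,1,0)*, h1:-1:-1/(1,0,0)
[(0,1,0)] X move#3: h1:-1:+1/(0,0,0)*
[(0,0,0)] end (terminal -1, O#4); searched (2,1,0) to 12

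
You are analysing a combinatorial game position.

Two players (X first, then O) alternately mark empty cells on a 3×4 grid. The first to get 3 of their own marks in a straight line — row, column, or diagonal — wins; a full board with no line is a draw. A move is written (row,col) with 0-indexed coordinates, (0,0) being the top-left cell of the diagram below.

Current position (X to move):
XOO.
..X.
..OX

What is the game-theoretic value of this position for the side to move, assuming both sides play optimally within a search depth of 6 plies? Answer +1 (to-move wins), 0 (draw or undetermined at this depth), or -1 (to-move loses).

value(XOO./..X./..OX, X) = +1

p1 X@[XOO./..X./..OX]: (0,3)[XOOX/..X./..OX]+1* (1,0)[XOO./X.X./..OX]-1 (1,1)[XOO./.XX./..OX]-1 (1,3)[XOO./..XX/..OX]-1 (2,0)[XOO./..X./X.OX]-1 (2,1)[XOO./..X./.XOX]-1
p2 O@[XOOX/..X./..OX]: (1,0)[XOOX/O.X./..OX]-1* (1,1)[XOOX/.OX./..OX]-1 (1,3)[XOOX/..XO/..OX]-1 (2,0)[XOOX/..X./O.OX]-1 (2,1)[XOOX/..X./.OOX]-1
p3 X@[XOOX/O.X./..OX]: (1,1)[XOOX/OXX./..OX]+1* (1,3)[XOOX/O.XX/..OX]+1 (2,0)[XOOX/O.X./X.OX]+1 (2,1)[XOOX/O.X./.XOX]+1
p4 O@[XOOX/OXX./..OX]: (1,3)[XOOX/OXXO/..OX]-1* (2,0)[XOOX/OXX./O.OX]-1 (2,1)[XOOX/OXX./.OOX]-1
p5 X@[XOOX/OXXO/..OX]: (2,0)[XOOX/OXXO/X.OX]+0 (2,1)[XOOX/OXXO/.XOX]+1*
p6 O@[XOOX/OXXO/.XOX] terminal -1; root [XOO./..X./..OX] d6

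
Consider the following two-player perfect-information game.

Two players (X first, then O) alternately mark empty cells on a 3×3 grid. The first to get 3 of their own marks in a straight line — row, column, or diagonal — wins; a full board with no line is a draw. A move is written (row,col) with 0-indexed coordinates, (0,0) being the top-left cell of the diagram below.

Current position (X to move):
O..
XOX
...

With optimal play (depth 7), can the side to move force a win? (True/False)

ply 1, X at O../XOX/... | (0,1)=-1→OX./XOX/...*; (0,2)=-1→O.X/XOX/...; (2,0)=-1→O../XOX/X..; (2,1)=-1→O../XOX/.X.; (2,2)=-1→O../XOX/..X
ply 2, O at OX./XOX/... | (0,2)=+1→OXO/XOX/...*; (2,0)=+1→OX./XOX/O..; (2,1)=+0→OX./XOX/.O.; (2,2)=+1→OX./XOX/..O
ply 3, X at OXO/XOX/... | (2,0)=-1→OXO/XOX/X..*; (2,1)=-1→OXO/XOX/.X.; (2,2)=-1→OXO/XOX/..X
ply 4, O at OXO/XOX/X.. | (2,1)=+0→OXO/XOX/XO.; (2,2)=+1→OXO/XOX/X.O*
ply 5: OXO/XOX/X.O is terminal -1 (X); from O../XOX/... depth 7

X winning at [O../XOX/...]: False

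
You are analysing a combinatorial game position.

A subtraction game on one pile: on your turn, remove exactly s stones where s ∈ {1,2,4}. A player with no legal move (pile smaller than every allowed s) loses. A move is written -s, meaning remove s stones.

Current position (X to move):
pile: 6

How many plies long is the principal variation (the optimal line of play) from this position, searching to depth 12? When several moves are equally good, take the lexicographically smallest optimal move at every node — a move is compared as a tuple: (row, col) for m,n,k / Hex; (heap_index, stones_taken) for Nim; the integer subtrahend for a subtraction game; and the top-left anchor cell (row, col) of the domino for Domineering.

ply 1, X at 6 | -1=-1→5*; -2=-1→4; -4=-1→2
ply 2, O at 5 | -1=-1→4; -2=+1→3*; -4=-1→1
ply 3, X at 3 | -1=-1→2*; -2=-1→1
ply 4, O at 2 | -1=-1→1; -2=+1→0*
ply 5: 0 is terminal -1 (X); from 6 depth 12

PV length from [6]: 4 plies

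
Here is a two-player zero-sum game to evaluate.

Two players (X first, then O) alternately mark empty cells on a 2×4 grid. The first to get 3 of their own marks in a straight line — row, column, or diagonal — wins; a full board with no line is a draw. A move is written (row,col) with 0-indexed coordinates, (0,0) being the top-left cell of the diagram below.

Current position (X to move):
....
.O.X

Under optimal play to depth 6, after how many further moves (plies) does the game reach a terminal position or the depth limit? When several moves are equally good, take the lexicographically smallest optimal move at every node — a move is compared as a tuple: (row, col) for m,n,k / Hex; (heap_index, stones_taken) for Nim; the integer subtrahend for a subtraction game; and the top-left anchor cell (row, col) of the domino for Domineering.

PV length from [..../.O.X]: 6 plies

p1 X@[..../.O.X]: (0,0)[X.../.O.X]+0* (0,1)[.X../.O.X]+0 (0,2)[..X./.O.X]+0 (0,3)[...X/.O.X]+0 (1,0)[..../XO.X]+0 (1,2)[..../.OXX]+0
p2 O@[X.../.O.X]: (0,1)[XO../.O.X]+0* (0,2)[X.O./.O.X]+0 (0,3)[X..O/.O.X]+0 (1,0)[X.../OO.X]+0 (1,2)[X.../.OOX]+0
p3 X@[XO../.O.X]: (0,2)[XOX./.O.X]+0* (0,3)[XO.X/.O.X]+0 (1,0)[XO../XO.X]+0 (1,2)[XO../.OXX]+0
p4 O@[XOX./.O.X]: (0,3)[XOXO/.O.X]+0* (1,0)[XOX./OO.X]+0 (1,2)[XOX./.OOX]+0
p5 X@[XOXO/.O.X]: (1,0)[XOXO/XO.X]+0* (1,2)[XOXO/.OXX]+0
p6 O@[XOXO/XO.X]: (1,2)[XOXO/XOOX]+0*
p7 X@[XOXO/XOOX] terminal +0; root [..../.O.X] d6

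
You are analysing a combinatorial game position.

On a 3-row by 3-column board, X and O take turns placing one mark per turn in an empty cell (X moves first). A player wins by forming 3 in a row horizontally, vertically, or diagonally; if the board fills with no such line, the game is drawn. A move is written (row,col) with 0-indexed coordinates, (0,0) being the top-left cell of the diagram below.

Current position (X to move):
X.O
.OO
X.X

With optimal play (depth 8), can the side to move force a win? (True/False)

p1 X@[X.O/.OO/X.X]: (0,1)[XXO/.OO/X.X]-1 (1,0)[X.O/XOO/X.X]+1* (2,1)[X.O/.OO/XXX]+1
p2 O@[X.O/XOO/X.X] terminal -1; root [X.O/.OO/X.X] d8

X winning at [X.O/.OO/X.X]: True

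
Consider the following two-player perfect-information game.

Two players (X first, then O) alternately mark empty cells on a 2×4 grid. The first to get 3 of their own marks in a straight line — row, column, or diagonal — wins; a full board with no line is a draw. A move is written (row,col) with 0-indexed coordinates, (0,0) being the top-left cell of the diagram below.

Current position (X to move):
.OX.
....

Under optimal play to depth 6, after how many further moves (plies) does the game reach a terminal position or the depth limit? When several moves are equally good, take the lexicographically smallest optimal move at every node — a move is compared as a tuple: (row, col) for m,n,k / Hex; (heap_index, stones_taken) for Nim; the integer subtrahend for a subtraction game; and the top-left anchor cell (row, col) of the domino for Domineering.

ply 1, X at .OX./.... | (0,0)=+0→XOX./....*; (0,3)=+0→.OXX/....; (1,0)=+0→.OX./X...; (1,1)=+0→.OX./.X..; (1,2)=+0→.OX./..X.; (1,3)=+0→.OX./...X
ply 2, O at XOX./.... | (0,3)=+0→XOXO/....*; (1,0)=+0→XOX./O...; (1,1)=+0→XOX./.O..; (1,2)=+0→XOX./..O.; (1,3)=+0→XOX./...O
ply 3, X at XOXO/.... | (1,0)=+0→XOXO/X...*; (1,1)=+0→XOXO/.X..; (1,2)=+0→XOXO/..X.; (1,3)=+0→XOXO/...X
ply 4, O at XOXO/X... | (1,1)=+0→XOXO/XO..*; (1,2)=+0→XOXO/X.O.; (1,3)=+0→XOXO/X..O
ply 5, X at XOXO/XO.. | (1,2)=+0→XOXO/XOX.*; (1,3)=+0→XOXO/XO.X
ply 6, O at XOXO/XOX. | (1,3)=+0→XOXO/XOXO*
ply 7: XOXO/XOXO is terminal +0 (X); from .OX./.... depth 6

PV length from [.OX./....]: 6 plies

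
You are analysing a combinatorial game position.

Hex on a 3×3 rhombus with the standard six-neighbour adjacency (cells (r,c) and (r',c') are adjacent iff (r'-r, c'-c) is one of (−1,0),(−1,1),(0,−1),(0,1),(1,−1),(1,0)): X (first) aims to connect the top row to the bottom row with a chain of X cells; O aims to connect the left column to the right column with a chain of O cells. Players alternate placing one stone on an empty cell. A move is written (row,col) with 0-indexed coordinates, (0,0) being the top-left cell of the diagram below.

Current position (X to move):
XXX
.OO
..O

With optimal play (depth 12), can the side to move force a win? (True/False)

ply 1, X at XXX/.OO/..O | (1,0)=-1→XXX/XOO/..O*; (2,0)=-1→XXX/.OO/X.O; (2,1)=-1→XXX/.OO/.XO
ply 2, O at XXX/XOO/..O | (2,0)=+1→XXX/XOO/O.O*; (2,1)=-1→XXX/XOO/.OO
ply 3: XXX/XOO/O.O is terminal -1 (X); from XXX/.OO/..O depth 12

X winning at [XXX/.OO/..O]: False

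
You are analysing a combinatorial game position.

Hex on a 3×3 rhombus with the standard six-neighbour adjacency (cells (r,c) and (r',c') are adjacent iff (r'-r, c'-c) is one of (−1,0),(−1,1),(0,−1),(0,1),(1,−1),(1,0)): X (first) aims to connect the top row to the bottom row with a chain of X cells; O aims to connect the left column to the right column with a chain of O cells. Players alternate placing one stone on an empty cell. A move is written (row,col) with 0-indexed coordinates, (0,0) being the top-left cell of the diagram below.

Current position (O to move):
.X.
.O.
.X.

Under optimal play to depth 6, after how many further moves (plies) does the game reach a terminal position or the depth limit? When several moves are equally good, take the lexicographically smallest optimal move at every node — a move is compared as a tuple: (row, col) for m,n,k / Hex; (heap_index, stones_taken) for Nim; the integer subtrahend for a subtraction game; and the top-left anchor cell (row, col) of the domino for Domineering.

PV length from [.X./.O./.X.]: 5 plies

[.X./.O./.X.] O move#1: (0,0):+1/OX./.O./.X.*, (0,2):+1/.XO/.O./.X., (1,0):+1/.X./OO./.X., (1,2):+1/.X./.OO/.X., (2,0):+1/.X./.O./OX., (2,2):+1/.X./.O./.XO
[OX./.O./.X.] X move#2: (0,2):-1/OXX/.O./.X.*, (1,0):-1/OX./XO./.X., (1,2):-1/OX./.OX/.X., (2,0):-1/OX./.O./XX., (2,2):-1/OX./.O./.XX
[OXX/.O./.X.] O move#3: (1,0):-1/OXX/OO./.X., (1,2):+1/OXX/.OO/.X.*, (2,0):-1/OXX/.O./OX., (2,2):-1/OXX/.O./.XO
[OXX/.OO/.X.] X move#4: (1,0):-1/OXX/XOO/.X.*, (2,0):-1/OXX/.OO/XX., (2,2):-1/OXX/.OO/.XX
[OXX/XOO/.X.] O move#5: (2,0):+1/OXX/XOO/OX.*, (2,2):-1/OXX/XOO/.XO
[OXX/XOO/OX.] end (terminal -1, X#6); searched .X./.O./.X. to 6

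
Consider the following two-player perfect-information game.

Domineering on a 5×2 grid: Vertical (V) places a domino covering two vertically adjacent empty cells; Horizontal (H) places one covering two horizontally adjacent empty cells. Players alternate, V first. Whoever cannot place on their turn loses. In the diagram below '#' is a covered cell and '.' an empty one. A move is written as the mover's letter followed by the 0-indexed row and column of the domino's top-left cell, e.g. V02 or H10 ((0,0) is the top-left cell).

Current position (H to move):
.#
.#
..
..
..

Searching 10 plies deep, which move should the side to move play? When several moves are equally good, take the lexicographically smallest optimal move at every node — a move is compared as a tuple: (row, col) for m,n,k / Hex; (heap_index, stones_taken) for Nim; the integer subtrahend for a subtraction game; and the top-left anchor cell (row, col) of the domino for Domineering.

p1 H@[.#/.#/../../..]: H20[.#/.#/##/../..]-1 H30[.#/.#/../##/..]+1* H40[.#/.#/../../##]-1
p2 V@[.#/.#/../##/..]: V00[##/##/../##/..]-1* V10[.#/##/#./##/..]-1
p3 H@[##/##/../##/..]: H20[##/##/##/##/..]+1* H40[##/##/../##/##]+1
p4 V@[##/##/##/##/..] terminal -1; root [.#/.#/../../..] d10

H's best at [.#/.#/../../..]: H30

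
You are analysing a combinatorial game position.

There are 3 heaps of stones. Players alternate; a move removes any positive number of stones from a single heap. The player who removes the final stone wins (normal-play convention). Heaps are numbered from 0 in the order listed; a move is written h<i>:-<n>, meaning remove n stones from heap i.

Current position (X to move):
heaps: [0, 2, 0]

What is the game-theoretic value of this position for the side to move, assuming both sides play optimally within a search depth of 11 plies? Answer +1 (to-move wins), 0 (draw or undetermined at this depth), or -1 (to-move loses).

ply 1, X at (0,2,0) | h1:-1=-1→(0,1,0); h1:-2=+1→(0,0,0)*
ply 2: (0,0,0) is terminal -1 (O); from (0,2,0) depth 11

value((0,2,0), X) = +1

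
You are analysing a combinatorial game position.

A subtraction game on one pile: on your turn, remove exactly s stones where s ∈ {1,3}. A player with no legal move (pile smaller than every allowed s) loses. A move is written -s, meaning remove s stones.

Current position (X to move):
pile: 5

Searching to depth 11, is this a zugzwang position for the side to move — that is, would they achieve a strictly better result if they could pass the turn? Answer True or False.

zugzwang(5, X) = False

p1 X@[5]: -1[4]+1* -3[2]+1
p2 O@[4]: -1[3]-1* -3[1]-1
p3 X@[3]: -1[2]+1* -3[0]+1
p4 O@[2]: -1[1]-1*
p5 X@[1]: -1[0]+1*
p6 O@[0] terminal -1; root [5] d11
pass branch (O moves first from the same position):
  | p1 O@[5]: -1[4]+1* -3[2]+1
  | p2 X@[4]: -1[3]-1* -3[1]-1
  | p3 O@[3]: -1[2]+1* -3[0]+1
  | p4 X@[2]: -1[1]-1*
  | p5 O@[1]: -1[0]+1*
  | p6 X@[0] terminal -1; root [5] d11
X moving scores +1; X passing scores -1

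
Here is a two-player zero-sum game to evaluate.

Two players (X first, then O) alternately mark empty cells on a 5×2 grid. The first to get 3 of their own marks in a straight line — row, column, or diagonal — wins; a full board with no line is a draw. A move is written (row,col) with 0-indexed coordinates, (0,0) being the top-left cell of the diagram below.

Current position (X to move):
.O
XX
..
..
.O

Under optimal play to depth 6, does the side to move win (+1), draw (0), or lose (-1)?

ply 1, X at .O/XX/../../.O | (0,0)=+0→XO/XX/../../.O; (2,0)=+1→.O/XX/X./../.O*; (2,1)=+1→.O/XX/.X/../.O; (3,0)=+0→.O/XX/../X./.O; (3,1)=+1→.O/XX/../.X/.O; (4,0)=+0→.O/XX/../../XO
ply 2, O at .O/XX/X./../.O | (0,0)=-1→OO/XX/X./../.O*; (2,1)=-1→.O/XX/XO/../.O; (3,0)=-1→.O/XX/X./O./.O; (3,1)=-1→.O/XX/X./.O/.O; (4,0)=-1→.O/XX/X./../OO
ply 3, X at OO/XX/X./../.O | (2,1)=+1→OO/XX/XX/../.O*; (3,0)=+1→OO/XX/X./X./.O; (3,1)=+1→OO/XX/X./.X/.O; (4,0)=+0→OO/XX/X./../XO
ply 4, O at OO/XX/XX/../.O | (3,0)=-1→OO/XX/XX/O./.O*; (3,1)=-1→OO/XX/XX/.O/.O; (4,0)=-1→OO/XX/XX/../OO
ply 5, X at OO/XX/XX/O./.O | (3,1)=+1→OO/XX/XX/OX/.O*; (4,0)=+0→OO/XX/XX/O./XO
ply 6: OO/XX/XX/OX/.O is terminal -1 (O); from .O/XX/../../.O depth 6

value(.O/XX/../../.O, X) = +1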